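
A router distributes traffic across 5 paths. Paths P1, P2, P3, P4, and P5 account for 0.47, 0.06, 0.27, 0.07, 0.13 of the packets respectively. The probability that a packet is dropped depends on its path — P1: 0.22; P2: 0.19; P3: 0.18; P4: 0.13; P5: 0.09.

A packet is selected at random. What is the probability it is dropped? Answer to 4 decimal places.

0.1842

Summing over the partition,
P(L) = P(L|P1)·P(P1) + P(L|P2)·P(P2) + P(L|P3)·P(P3) + P(L|P4)·P(P4) + P(L|P5)·P(P5)
      = 0.22·0.47 + 0.19·0.06 + 0.18·0.27 + 0.13·0.07 + 0.09·0.13
      = 0.1034 + 0.0114 + 0.0486 + 0.0091 + 0.0117 = 0.1842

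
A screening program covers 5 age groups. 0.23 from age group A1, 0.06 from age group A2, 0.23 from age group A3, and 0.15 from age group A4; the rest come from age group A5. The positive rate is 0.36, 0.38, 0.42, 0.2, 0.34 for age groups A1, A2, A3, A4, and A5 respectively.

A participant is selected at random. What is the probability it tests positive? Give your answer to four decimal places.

P(A5) = 1 − (0.23 + 0.06 + 0.23 + 0.15) = 0.33.
By the law of total probability,
P(T) = P(T|A1)·P(A1) + P(T|A2)·P(A2) + P(T|A3)·P(A3) + P(T|A4)·P(A4) + P(T|A5)·P(A5)
      = 0.36·0.23 + 0.38·0.06 + 0.42·0.23 + 0.2·0.15 + 0.34·0.33
      = 0.0828 + 0.0228 + 0.0966 + 0.03 + 0.1122 = 0.3444

0.3444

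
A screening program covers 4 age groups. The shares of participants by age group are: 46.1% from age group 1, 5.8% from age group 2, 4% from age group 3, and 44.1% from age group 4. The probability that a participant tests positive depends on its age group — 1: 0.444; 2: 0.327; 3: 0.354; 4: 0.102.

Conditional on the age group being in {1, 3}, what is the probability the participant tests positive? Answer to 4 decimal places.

Let S = {1, 3}.
P(S) = 0.461 + 0.04 = 0.501.
P(T ∩ S) = 0.444·0.461 + 0.354·0.04 = 0.204684 + 0.01416 = 0.218844.
P(T | S) = 0.218844 / 0.501 = 0.436814…

0.4368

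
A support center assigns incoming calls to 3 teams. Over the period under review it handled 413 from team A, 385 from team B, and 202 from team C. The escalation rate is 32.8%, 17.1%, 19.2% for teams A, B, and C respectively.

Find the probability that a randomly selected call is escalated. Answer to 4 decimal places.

Total: 413 + 385 + 202 = 1000.
P(A) = 413/1000 = 0.413. P(B) = 385/1000 = 0.385. P(C) = 202/1000 = 0.202.
P(E) = P(E|A)·P(A) + P(E|B)·P(B) + P(E|C)·P(C)
      = 0.328·0.413 + 0.171·0.385 + 0.192·0.202
      = 0.135464 + 0.065835 + 0.038784 = 0.240083

P(E) ≈ 0.2401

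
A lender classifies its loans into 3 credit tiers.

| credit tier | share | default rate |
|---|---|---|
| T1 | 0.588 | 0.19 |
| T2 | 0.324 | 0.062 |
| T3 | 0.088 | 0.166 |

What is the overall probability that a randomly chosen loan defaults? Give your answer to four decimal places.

P(D) ≈ 0.1464

P(D) = P(D|T1)·P(T1) + P(D|T2)·P(T2) + P(D|T3)·P(T3)
      = 0.19·0.588 + 0.062·0.324 + 0.166·0.088
      = 0.11172 + 0.020088 + 0.014608 = 0.146416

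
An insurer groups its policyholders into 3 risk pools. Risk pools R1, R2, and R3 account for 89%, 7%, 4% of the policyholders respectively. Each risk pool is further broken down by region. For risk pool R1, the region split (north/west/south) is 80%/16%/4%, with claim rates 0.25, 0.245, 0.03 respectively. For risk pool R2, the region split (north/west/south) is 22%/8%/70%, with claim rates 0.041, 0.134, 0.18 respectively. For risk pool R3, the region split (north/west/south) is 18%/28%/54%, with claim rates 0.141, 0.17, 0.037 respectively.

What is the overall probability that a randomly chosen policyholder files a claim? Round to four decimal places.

P(C) ≈ 0.2279

P(C|R1) = 0.8·0.25 + 0.16·0.245 + 0.04·0.03 = 0.2 + 0.0392 + 0.0012 = 0.2404
P(C|R2) = 0.22·0.041 + 0.08·0.134 + 0.7·0.18 = 0.00902 + 0.01072 + 0.126 = 0.14574
P(C|R3) = 0.18·0.141 + 0.28·0.17 + 0.54·0.037 = 0.02538 + 0.0476 + 0.01998 = 0.09296
Then overall,
P(C) = 0.89·0.2404 + 0.07·0.14574 + 0.04·0.09296
      = 0.213956 + 0.0102018 + 0.0037184 = 0.2278762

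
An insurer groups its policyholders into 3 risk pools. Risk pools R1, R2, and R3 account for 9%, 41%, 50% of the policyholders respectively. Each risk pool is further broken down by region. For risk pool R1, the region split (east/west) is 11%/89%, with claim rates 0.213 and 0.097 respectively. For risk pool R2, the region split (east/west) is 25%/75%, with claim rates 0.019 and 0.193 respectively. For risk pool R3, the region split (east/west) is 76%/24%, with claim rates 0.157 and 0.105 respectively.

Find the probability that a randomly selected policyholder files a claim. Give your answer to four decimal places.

P(C|R1) = 0.11·0.213 + 0.89·0.097 = 0.02343 + 0.08633 = 0.10976
P(C|R2) = 0.25·0.019 + 0.75·0.193 = 0.00475 + 0.14475 = 0.1495
P(C|R3) = 0.76·0.157 + 0.24·0.105 = 0.11932 + 0.0252 = 0.14452
By total probability over the outer partition,
P(C) = 0.09·0.10976 + 0.41·0.1495 + 0.5·0.14452
      = 0.0098784 + 0.061295 + 0.07226 = 0.1434334

0.1434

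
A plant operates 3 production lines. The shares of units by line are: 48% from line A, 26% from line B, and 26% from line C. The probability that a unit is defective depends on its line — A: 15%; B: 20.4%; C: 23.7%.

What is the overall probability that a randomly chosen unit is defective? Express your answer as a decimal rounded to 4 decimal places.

By the law of total probability,
P(D) = P(D|A)·P(A) + P(D|B)·P(B) + P(D|C)·P(C)
      = 0.15·0.48 + 0.204·0.26 + 0.237·0.26
      = 0.072 + 0.05304 + 0.06162 = 0.18666

P(D) ≈ 0.1867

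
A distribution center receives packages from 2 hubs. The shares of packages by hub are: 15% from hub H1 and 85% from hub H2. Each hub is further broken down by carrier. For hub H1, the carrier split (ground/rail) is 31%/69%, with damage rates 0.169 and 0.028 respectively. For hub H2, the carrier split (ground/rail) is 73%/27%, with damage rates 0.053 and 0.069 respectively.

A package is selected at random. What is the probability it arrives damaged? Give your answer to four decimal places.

P(D) ≈ 0.0595

P(D|H1) = 0.31·0.169 + 0.69·0.028 = 0.05239 + 0.01932 = 0.07171
P(D|H2) = 0.73·0.053 + 0.27·0.069 = 0.03869 + 0.01863 = 0.05732
Then overall,
P(D) = 0.15·0.07171 + 0.85·0.05732
      = 0.0107565 + 0.048722 = 0.0594785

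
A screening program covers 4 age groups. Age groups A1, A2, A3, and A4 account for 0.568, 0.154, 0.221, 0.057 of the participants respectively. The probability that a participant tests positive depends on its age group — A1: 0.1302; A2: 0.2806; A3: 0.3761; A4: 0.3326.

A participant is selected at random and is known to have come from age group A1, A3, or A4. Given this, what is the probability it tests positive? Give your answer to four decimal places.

P(T|S) ≈ 0.2081

Let S = {A1, A3, A4}.
P(S) = 0.568 + 0.221 + 0.057 = 0.846.
P(T ∩ S) = 0.1302·0.568 + 0.3761·0.221 + 0.3326·0.057 = 0.0739536 + 0.0831181 + 0.0189582 = 0.1760299.
P(T | S) = 0.1760299 / 0.846 = 0.208073…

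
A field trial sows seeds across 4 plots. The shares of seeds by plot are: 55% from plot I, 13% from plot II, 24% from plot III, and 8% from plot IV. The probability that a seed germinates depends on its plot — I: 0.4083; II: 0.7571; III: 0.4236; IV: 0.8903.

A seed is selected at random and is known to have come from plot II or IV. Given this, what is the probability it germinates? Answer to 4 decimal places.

0.8078

Let S = {II, IV}.
P(S) = 0.13 + 0.08 = 0.21.
P(G ∩ S) = 0.7571·0.13 + 0.8903·0.08 = 0.098423 + 0.071224 = 0.169647.
P(G | S) = 0.169647 / 0.21 = 0.807843…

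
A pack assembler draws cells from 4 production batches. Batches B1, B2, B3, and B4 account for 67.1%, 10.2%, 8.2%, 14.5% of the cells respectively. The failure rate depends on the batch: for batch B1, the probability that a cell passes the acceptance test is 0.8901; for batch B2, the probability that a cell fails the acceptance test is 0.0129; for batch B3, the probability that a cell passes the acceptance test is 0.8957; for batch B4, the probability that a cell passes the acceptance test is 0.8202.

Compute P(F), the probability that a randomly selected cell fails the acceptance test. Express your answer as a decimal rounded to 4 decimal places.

0.1097

P(F|B1) = 1 − 0.8901 = 0.1099.
P(F|B3) = 1 − 0.8957 = 0.1043.
P(F|B4) = 1 − 0.8202 = 0.1798.
Summing over the partition,
P(F) = P(F|B1)·P(B1) + P(F|B2)·P(B2) + P(F|B3)·P(B3) + P(F|B4)·P(B4)
      = 0.1099·0.671 + 0.0129·0.102 + 0.1043·0.082 + 0.1798·0.145
      = 0.0737429 + 0.0013158 + 0.0085526 + 0.026071 = 0.1096823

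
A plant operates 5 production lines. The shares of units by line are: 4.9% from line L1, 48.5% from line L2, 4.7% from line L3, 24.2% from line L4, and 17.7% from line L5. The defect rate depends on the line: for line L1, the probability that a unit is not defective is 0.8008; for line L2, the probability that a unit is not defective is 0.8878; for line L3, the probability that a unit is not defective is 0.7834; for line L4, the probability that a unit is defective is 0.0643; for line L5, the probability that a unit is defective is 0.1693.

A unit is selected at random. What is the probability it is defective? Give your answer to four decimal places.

P(D|L1) = 1 − 0.8008 = 0.1992.
P(D|L2) = 1 − 0.8878 = 0.1122.
P(D|L3) = 1 − 0.7834 = 0.2166.
Using total probability over the partition,
P(D) = P(D|L1)·P(L1) + P(D|L2)·P(L2) + P(D|L3)·P(L3) + P(D|L4)·P(L4) + P(D|L5)·P(L5)
      = 0.1992·0.049 + 0.1122·0.485 + 0.2166·0.047 + 0.0643·0.242 + 0.1693·0.177
      = 0.0097608 + 0.054417 + 0.0101802 + 0.0155606 + 0.0299661 = 0.1198847

P(D) ≈ 0.1199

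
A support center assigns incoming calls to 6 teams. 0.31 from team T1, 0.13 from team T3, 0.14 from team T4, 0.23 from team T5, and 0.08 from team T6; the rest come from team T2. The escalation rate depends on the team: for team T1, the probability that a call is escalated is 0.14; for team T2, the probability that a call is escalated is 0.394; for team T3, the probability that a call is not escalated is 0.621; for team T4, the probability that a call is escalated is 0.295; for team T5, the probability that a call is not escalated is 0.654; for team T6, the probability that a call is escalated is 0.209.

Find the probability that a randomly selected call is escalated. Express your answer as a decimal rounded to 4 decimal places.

P(T2) = 1 − (0.31 + 0.13 + 0.14 + 0.23 + 0.08) = 0.11.
P(E|T3) = 1 − 0.621 = 0.379.
P(E|T5) = 1 − 0.654 = 0.346.
Summing over the partition,
P(E) = P(E|T1)·P(T1) + P(E|T2)·P(T2) + P(E|T3)·P(T3) + P(E|T4)·P(T4) + P(E|T5)·P(T5) + P(E|T6)·P(T6)
      = 0.14·0.31 + 0.394·0.11 + 0.379·0.13 + 0.295·0.14 + 0.346·0.23 + 0.209·0.08
      = 0.0434 + 0.04334 + 0.04927 + 0.0413 + 0.07958 + 0.01672 = 0.27361

P(E) ≈ 0.2736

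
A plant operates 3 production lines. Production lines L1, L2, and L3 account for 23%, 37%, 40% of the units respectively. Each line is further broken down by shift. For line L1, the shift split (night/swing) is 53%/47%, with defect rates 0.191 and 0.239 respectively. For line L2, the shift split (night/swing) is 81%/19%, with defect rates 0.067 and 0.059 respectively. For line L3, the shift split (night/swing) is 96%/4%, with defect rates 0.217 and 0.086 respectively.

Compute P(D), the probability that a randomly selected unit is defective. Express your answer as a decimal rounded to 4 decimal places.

P(D|L1) = 0.53·0.191 + 0.47·0.239 = 0.10123 + 0.11233 = 0.21356
P(D|L2) = 0.81·0.067 + 0.19·0.059 = 0.05427 + 0.01121 = 0.06548
P(D|L3) = 0.96·0.217 + 0.04·0.086 = 0.20832 + 0.00344 = 0.21176
By total probability over the outer partition,
P(D) = 0.23·0.21356 + 0.37·0.06548 + 0.4·0.21176
      = 0.0491188 + 0.0242276 + 0.084704 = 0.1580504

0.1581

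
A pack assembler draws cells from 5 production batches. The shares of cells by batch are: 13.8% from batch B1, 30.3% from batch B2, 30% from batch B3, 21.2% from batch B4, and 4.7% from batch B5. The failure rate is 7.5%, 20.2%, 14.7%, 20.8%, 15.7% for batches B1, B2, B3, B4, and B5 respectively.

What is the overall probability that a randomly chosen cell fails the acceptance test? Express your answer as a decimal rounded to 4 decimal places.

P(F) ≈ 0.1671

P(F) = P(F|B1)·P(B1) + P(F|B2)·P(B2) + P(F|B3)·P(B3) + P(F|B4)·P(B4) + P(F|B5)·P(B5)
      = 0.075·0.138 + 0.202·0.303 + 0.147·0.3 + 0.208·0.212 + 0.157·0.047
      = 0.01035 + 0.061206 + 0.0441 + 0.044096 + 0.007379 = 0.167131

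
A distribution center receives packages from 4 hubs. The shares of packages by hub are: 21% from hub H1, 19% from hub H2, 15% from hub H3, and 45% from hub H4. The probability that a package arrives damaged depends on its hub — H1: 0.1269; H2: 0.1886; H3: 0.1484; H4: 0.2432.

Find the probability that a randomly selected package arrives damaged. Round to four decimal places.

0.1942

P(D) = P(D|H1)·P(H1) + P(D|H2)·P(H2) + P(D|H3)·P(H3) + P(D|H4)·P(H4)
      = 0.1269·0.21 + 0.1886·0.19 + 0.1484·0.15 + 0.2432·0.45
      = 0.026649 + 0.035834 + 0.02226 + 0.10944 = 0.194183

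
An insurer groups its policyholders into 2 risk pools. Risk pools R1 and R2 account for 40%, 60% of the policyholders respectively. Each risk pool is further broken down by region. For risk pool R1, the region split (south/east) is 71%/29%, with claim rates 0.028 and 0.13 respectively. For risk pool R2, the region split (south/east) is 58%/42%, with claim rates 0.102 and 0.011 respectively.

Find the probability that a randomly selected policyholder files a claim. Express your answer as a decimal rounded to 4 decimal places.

0.0613

P(C|R1) = 0.71·0.028 + 0.29·0.13 = 0.01988 + 0.0377 = 0.05758
P(C|R2) = 0.58·0.102 + 0.42·0.011 = 0.05916 + 0.00462 = 0.06378
Then overall,
P(C) = 0.4·0.05758 + 0.6·0.06378
      = 0.023032 + 0.038268 = 0.0613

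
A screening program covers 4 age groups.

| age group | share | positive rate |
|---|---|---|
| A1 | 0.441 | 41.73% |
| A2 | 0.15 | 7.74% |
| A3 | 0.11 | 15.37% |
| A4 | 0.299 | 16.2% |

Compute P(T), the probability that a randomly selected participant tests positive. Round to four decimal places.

P(T) = P(T|A1)·P(A1) + P(T|A2)·P(A2) + P(T|A3)·P(A3) + P(T|A4)·P(A4)
      = 0.4173·0.441 + 0.0774·0.15 + 0.1537·0.11 + 0.162·0.299
      = 0.1840293 + 0.01161 + 0.016907 + 0.048438 = 0.2609843

P(T) ≈ 0.2610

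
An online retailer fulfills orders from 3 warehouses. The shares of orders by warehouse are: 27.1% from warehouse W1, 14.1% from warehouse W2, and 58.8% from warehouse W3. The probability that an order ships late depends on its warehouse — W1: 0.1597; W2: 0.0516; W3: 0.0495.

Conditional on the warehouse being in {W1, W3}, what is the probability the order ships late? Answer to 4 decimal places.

Let S = {W1, W3}.
P(S) = 0.271 + 0.588 = 0.859.
P(L ∩ S) = 0.1597·0.271 + 0.0495·0.588 = 0.0432787 + 0.029106 = 0.0723847.
P(L | S) = 0.0723847 / 0.859 = 0.084266…

0.0843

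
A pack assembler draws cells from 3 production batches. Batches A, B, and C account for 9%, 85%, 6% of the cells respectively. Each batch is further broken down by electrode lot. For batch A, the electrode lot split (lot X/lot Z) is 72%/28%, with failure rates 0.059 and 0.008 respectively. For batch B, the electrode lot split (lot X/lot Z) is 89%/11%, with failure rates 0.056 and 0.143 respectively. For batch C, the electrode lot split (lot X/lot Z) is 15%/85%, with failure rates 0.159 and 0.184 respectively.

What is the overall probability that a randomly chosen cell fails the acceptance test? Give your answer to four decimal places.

P(F|A) = 0.72·0.059 + 0.28·0.008 = 0.04248 + 0.00224 = 0.04472
P(F|B) = 0.89·0.056 + 0.11·0.143 = 0.04984 + 0.01573 = 0.06557
P(F|C) = 0.15·0.159 + 0.85·0.184 = 0.02385 + 0.1564 = 0.18025
By total probability over the outer partition,
P(F) = 0.09·0.04472 + 0.85·0.06557 + 0.06·0.18025
      = 0.0040248 + 0.0557345 + 0.010815 = 0.0705743

0.0706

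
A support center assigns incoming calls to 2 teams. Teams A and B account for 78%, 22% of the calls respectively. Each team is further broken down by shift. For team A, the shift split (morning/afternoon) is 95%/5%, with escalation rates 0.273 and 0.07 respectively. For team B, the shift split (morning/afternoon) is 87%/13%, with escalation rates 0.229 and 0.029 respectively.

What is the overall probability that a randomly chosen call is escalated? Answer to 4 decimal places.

P(E|A) = 0.95·0.273 + 0.05·0.07 = 0.25935 + 0.0035 = 0.26285
P(E|B) = 0.87·0.229 + 0.13·0.029 = 0.19923 + 0.00377 = 0.203
Then overall,
P(E) = 0.78·0.26285 + 0.22·0.203
      = 0.205023 + 0.04466 = 0.249683

0.2497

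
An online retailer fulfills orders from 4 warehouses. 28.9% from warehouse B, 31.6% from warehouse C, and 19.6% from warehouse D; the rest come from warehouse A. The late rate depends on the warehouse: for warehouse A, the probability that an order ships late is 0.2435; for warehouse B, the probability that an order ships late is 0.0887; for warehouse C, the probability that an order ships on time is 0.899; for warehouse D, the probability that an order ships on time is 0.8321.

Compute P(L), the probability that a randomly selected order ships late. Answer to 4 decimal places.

0.1389

P(A) = 1 − (0.289 + 0.316 + 0.196) = 0.199.
P(L|C) = 1 − 0.899 = 0.101.
P(L|D) = 1 − 0.8321 = 0.1679.
P(L) = P(L|A)·P(A) + P(L|B)·P(B) + P(L|C)·P(C) + P(L|D)·P(D)
      = 0.2435·0.199 + 0.0887·0.289 + 0.101·0.316 + 0.1679·0.196
      = 0.0484565 + 0.0256343 + 0.031916 + 0.0329084 = 0.1389152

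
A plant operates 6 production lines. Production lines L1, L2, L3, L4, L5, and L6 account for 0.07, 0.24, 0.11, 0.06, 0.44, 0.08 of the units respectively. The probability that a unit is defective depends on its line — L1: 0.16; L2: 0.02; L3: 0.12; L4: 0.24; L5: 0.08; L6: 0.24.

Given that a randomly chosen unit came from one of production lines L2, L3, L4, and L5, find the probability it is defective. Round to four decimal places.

Let S = {L2, L3, L4, L5}.
P(S) = 0.24 + 0.11 + 0.06 + 0.44 = 0.85.
P(D ∩ S) = 0.02·0.24 + 0.12·0.11 + 0.24·0.06 + 0.08·0.44 = 0.0048 + 0.0132 + 0.0144 + 0.0352 = 0.0676.
P(D | S) = 0.0676 / 0.85 = 0.079529…

P(D|S) ≈ 0.0795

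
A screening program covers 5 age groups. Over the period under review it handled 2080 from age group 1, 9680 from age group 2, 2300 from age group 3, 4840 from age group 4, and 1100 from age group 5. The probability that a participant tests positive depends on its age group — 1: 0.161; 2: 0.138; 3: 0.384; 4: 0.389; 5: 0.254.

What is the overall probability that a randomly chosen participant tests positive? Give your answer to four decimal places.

Total: 2080 + 9680 + 2300 + 4840 + 1100 = 20000.
P(1) = 2080/20000 = 0.104. P(2) = 9680/20000 = 0.484. P(3) = 2300/20000 = 0.115. P(4) = 4840/20000 = 0.242. P(5) = 1100/20000 = 0.055.
P(T) = P(T|1)·P(1) + P(T|2)·P(2) + P(T|3)·P(3) + P(T|4)·P(4) + P(T|5)·P(5)
      = 0.161·0.104 + 0.138·0.484 + 0.384·0.115 + 0.389·0.242 + 0.254·0.055
      = 0.016744 + 0.066792 + 0.04416 + 0.094138 + 0.01397 = 0.235804

P(T) ≈ 0.2358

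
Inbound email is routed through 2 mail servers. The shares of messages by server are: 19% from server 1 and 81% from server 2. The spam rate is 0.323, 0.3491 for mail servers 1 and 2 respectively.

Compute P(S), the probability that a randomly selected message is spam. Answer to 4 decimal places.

P(S) ≈ 0.3441

Using total probability over the partition,
P(S) = P(S|1)·P(1) + P(S|2)·P(2)
      = 0.323·0.19 + 0.3491·0.81
      = 0.06137 + 0.282771 = 0.344141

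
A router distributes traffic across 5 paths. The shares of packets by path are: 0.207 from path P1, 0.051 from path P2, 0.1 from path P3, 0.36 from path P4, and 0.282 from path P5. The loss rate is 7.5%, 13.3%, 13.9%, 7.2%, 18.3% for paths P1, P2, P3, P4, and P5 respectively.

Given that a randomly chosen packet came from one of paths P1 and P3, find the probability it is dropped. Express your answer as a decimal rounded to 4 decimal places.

P(L|S) ≈ 0.0958

Let S = {P1, P3}.
P(S) = 0.207 + 0.1 = 0.307.
P(L ∩ S) = 0.075·0.207 + 0.139·0.1 = 0.015525 + 0.0139 = 0.029425.
P(L | S) = 0.029425 / 0.307 = 0.095847…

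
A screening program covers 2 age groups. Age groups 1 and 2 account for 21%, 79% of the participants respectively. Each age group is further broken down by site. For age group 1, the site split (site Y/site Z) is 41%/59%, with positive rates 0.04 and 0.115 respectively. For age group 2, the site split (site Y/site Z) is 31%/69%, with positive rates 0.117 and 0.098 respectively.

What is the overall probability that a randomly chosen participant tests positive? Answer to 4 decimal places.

P(T) ≈ 0.0998

P(T|1) = 0.41·0.04 + 0.59·0.115 = 0.0164 + 0.06785 = 0.08425
P(T|2) = 0.31·0.117 + 0.69·0.098 = 0.03627 + 0.06762 = 0.10389
Then overall,
P(T) = 0.21·0.08425 + 0.79·0.10389
      = 0.0176925 + 0.0820731 = 0.0997656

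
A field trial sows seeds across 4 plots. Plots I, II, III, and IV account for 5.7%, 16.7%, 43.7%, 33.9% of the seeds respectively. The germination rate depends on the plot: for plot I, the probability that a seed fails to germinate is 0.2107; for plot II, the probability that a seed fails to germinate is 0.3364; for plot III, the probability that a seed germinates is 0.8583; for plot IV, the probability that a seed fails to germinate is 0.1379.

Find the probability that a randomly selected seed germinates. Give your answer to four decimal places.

P(G|I) = 1 − 0.2107 = 0.7893.
P(G|II) = 1 − 0.3364 = 0.6636.
P(G|IV) = 1 − 0.1379 = 0.8621.
Using total probability over the partition,
P(G) = P(G|I)·P(I) + P(G|II)·P(II) + P(G|III)·P(III) + P(G|IV)·P(IV)
      = 0.7893·0.057 + 0.6636·0.167 + 0.8583·0.437 + 0.8621·0.339
      = 0.0449901 + 0.1108212 + 0.3750771 + 0.2922519 = 0.8231403

0.8231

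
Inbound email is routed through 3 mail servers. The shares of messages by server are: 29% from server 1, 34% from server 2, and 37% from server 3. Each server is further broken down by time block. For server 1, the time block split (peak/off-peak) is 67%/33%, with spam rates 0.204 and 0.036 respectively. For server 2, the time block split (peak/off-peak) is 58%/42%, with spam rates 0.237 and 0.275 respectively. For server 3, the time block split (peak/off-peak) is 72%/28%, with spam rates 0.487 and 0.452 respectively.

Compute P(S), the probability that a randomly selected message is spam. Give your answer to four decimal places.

P(S|1) = 0.67·0.204 + 0.33·0.036 = 0.13668 + 0.01188 = 0.14856
P(S|2) = 0.58·0.237 + 0.42·0.275 = 0.13746 + 0.1155 = 0.25296
P(S|3) = 0.72·0.487 + 0.28·0.452 = 0.35064 + 0.12656 = 0.4772
By total probability over the outer partition,
P(S) = 0.29·0.14856 + 0.34·0.25296 + 0.37·0.4772
      = 0.0430824 + 0.0860064 + 0.176564 = 0.3056528

0.3057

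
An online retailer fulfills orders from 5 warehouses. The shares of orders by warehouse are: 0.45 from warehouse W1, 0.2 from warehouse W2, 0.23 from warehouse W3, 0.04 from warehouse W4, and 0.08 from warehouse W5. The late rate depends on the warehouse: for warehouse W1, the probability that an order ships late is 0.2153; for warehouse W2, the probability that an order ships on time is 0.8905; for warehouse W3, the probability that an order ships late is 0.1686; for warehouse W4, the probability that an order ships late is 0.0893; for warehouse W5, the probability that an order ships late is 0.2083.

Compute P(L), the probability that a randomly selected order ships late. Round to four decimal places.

0.1778

P(L|W2) = 1 − 0.8905 = 0.1095.
Summing over the partition,
P(L) = P(L|W1)·P(W1) + P(L|W2)·P(W2) + P(L|W3)·P(W3) + P(L|W4)·P(W4) + P(L|W5)·P(W5)
      = 0.2153·0.45 + 0.1095·0.2 + 0.1686·0.23 + 0.0893·0.04 + 0.2083·0.08
      = 0.096885 + 0.0219 + 0.038778 + 0.003572 + 0.016664 = 0.177799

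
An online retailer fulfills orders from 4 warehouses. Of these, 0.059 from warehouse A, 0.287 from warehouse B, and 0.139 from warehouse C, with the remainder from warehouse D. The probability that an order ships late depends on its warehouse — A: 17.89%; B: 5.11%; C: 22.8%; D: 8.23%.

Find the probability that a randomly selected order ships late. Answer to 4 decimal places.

P(L) ≈ 0.0993

P(D) = 1 − (0.059 + 0.287 + 0.139) = 0.515.
Using total probability over the partition,
P(L) = P(L|A)·P(A) + P(L|B)·P(B) + P(L|C)·P(C) + P(L|D)·P(D)
      = 0.1789·0.059 + 0.0511·0.287 + 0.228·0.139 + 0.0823·0.515
      = 0.0105551 + 0.0146657 + 0.031692 + 0.0423845 = 0.0992973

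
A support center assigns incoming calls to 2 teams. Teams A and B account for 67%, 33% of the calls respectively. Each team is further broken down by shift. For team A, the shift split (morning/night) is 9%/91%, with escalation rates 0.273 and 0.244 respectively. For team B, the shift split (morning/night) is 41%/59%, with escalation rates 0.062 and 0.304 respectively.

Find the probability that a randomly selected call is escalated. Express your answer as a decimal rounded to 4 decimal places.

P(E|A) = 0.09·0.273 + 0.91·0.244 = 0.02457 + 0.22204 = 0.24661
P(E|B) = 0.41·0.062 + 0.59·0.304 = 0.02542 + 0.17936 = 0.20478
By total probability over the outer partition,
P(E) = 0.67·0.24661 + 0.33·0.20478
      = 0.1652287 + 0.0675774 = 0.2328061

P(E) ≈ 0.2328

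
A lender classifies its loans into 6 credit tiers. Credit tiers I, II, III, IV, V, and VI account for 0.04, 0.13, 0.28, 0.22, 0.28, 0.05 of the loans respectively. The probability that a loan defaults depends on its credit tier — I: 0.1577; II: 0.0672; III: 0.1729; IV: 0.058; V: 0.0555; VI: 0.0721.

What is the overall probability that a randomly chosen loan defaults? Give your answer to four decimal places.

P(D) ≈ 0.0954

By the law of total probability,
P(D) = P(D|I)·P(I) + P(D|II)·P(II) + P(D|III)·P(III) + P(D|IV)·P(IV) + P(D|V)·P(V) + P(D|VI)·P(VI)
      = 0.1577·0.04 + 0.0672·0.13 + 0.1729·0.28 + 0.058·0.22 + 0.0555·0.28 + 0.0721·0.05
      = 0.006308 + 0.008736 + 0.048412 + 0.01276 + 0.01554 + 0.003605 = 0.095361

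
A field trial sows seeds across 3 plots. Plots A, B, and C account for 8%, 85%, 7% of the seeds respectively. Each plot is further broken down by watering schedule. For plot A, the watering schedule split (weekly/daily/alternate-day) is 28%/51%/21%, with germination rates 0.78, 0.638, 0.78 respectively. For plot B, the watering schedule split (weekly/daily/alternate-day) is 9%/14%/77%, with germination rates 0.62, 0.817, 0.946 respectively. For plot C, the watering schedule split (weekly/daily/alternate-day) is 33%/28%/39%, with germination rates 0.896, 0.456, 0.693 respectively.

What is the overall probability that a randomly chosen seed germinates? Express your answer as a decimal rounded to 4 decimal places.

0.8690

P(G|A) = 0.28·0.78 + 0.51·0.638 + 0.21·0.78 = 0.2184 + 0.32538 + 0.1638 = 0.70758
P(G|B) = 0.09·0.62 + 0.14·0.817 + 0.77·0.946 = 0.0558 + 0.11438 + 0.72842 = 0.8986
P(G|C) = 0.33·0.896 + 0.28·0.456 + 0.39·0.693 = 0.29568 + 0.12768 + 0.27027 = 0.69363
By total probability over the outer partition,
P(G) = 0.08·0.70758 + 0.85·0.8986 + 0.07·0.69363
      = 0.0566064 + 0.76381 + 0.0485541 = 0.8689705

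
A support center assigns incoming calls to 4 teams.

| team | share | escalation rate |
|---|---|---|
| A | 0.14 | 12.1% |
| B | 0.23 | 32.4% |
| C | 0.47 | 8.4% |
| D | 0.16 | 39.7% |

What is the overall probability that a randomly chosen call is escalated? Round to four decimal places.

P(E) ≈ 0.1945

By the law of total probability,
P(E) = P(E|A)·P(A) + P(E|B)·P(B) + P(E|C)·P(C) + P(E|D)·P(D)
      = 0.121·0.14 + 0.324·0.23 + 0.084·0.47 + 0.397·0.16
      = 0.01694 + 0.07452 + 0.03948 + 0.06352 = 0.19446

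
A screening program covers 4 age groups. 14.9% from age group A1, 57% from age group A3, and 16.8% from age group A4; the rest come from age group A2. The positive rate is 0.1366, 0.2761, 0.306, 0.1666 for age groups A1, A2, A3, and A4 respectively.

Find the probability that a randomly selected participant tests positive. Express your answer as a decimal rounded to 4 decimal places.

P(A2) = 1 − (0.149 + 0.57 + 0.168) = 0.113.
P(T) = P(T|A1)·P(A1) + P(T|A2)·P(A2) + P(T|A3)·P(A3) + P(T|A4)·P(A4)
      = 0.1366·0.149 + 0.2761·0.113 + 0.306·0.57 + 0.1666·0.168
      = 0.0203534 + 0.0311993 + 0.17442 + 0.0279888 = 0.2539615

0.2540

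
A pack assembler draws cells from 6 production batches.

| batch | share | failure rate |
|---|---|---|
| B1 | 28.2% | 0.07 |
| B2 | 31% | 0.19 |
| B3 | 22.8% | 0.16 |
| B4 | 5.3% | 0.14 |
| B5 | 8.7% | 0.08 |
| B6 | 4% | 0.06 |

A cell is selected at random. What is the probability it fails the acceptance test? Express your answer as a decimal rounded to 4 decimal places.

P(F) = P(F|B1)·P(B1) + P(F|B2)·P(B2) + P(F|B3)·P(B3) + P(F|B4)·P(B4) + P(F|B5)·P(B5) + P(F|B6)·P(B6)
      = 0.07·0.282 + 0.19·0.31 + 0.16·0.228 + 0.14·0.053 + 0.08·0.087 + 0.06·0.04
      = 0.01974 + 0.0589 + 0.03648 + 0.00742 + 0.00696 + 0.0024 = 0.1319

0.1319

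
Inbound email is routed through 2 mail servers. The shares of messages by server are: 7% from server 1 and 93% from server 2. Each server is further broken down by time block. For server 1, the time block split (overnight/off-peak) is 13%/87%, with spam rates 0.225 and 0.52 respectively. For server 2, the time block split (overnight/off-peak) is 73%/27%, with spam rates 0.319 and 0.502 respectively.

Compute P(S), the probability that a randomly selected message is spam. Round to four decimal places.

P(S) ≈ 0.3763

P(S|1) = 0.13·0.225 + 0.87·0.52 = 0.02925 + 0.4524 = 0.48165
P(S|2) = 0.73·0.319 + 0.27·0.502 = 0.23287 + 0.13554 = 0.36841
Then overall,
P(S) = 0.07·0.48165 + 0.93·0.36841
      = 0.0337155 + 0.3426213 = 0.3763368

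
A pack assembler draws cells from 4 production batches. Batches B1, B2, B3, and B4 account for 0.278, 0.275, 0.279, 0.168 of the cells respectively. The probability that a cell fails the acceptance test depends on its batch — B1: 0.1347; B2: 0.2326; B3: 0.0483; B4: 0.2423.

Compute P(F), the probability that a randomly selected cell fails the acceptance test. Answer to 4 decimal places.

Summing over the partition,
P(F) = P(F|B1)·P(B1) + P(F|B2)·P(B2) + P(F|B3)·P(B3) + P(F|B4)·P(B4)
      = 0.1347·0.278 + 0.2326·0.275 + 0.0483·0.279 + 0.2423·0.168
      = 0.0374466 + 0.063965 + 0.0134757 + 0.0407064 = 0.1555937

P(F) ≈ 0.1556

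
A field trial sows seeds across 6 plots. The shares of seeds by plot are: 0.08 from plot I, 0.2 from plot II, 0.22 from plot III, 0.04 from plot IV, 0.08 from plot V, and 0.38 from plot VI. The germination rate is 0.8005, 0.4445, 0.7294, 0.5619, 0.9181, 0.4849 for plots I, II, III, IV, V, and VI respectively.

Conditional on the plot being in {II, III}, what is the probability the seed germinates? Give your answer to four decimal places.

P(G|S) ≈ 0.5937

Let S = {II, III}.
P(S) = 0.2 + 0.22 = 0.42.
P(G ∩ S) = 0.4445·0.2 + 0.7294·0.22 = 0.0889 + 0.160468 = 0.249368.
P(G | S) = 0.249368 / 0.42 = 0.593733…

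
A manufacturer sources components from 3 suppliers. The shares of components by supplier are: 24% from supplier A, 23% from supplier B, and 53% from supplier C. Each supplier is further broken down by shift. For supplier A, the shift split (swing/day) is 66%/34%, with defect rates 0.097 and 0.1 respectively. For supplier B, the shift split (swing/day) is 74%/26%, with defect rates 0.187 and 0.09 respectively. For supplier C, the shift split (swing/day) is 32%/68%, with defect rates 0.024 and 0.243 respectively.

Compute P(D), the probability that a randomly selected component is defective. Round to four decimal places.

P(D) ≈ 0.1524

P(D|A) = 0.66·0.097 + 0.34·0.1 = 0.06402 + 0.034 = 0.09802
P(D|B) = 0.74·0.187 + 0.26·0.09 = 0.13838 + 0.0234 = 0.16178
P(D|C) = 0.32·0.024 + 0.68·0.243 = 0.00768 + 0.16524 = 0.17292
By total probability over the outer partition,
P(D) = 0.24·0.09802 + 0.23·0.16178 + 0.53·0.17292
      = 0.0235248 + 0.0372094 + 0.0916476 = 0.1523818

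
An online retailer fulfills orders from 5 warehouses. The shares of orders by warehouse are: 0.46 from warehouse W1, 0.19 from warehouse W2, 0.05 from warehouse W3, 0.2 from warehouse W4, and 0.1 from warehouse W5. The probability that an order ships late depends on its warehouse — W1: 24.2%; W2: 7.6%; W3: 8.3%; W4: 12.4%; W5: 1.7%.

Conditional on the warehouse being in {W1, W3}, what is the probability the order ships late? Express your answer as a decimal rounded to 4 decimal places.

P(L|S) ≈ 0.2264

Let S = {W1, W3}.
P(S) = 0.46 + 0.05 = 0.51.
P(L ∩ S) = 0.242·0.46 + 0.083·0.05 = 0.11132 + 0.00415 = 0.11547.
P(L | S) = 0.11547 / 0.51 = 0.226412…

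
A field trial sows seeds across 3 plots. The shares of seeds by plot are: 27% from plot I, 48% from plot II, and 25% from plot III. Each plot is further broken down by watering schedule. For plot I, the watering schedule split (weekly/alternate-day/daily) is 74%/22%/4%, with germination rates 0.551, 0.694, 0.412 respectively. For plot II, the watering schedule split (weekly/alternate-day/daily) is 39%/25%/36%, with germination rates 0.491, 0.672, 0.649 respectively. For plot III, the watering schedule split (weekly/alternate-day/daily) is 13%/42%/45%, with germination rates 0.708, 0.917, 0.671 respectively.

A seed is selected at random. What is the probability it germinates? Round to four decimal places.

P(G|I) = 0.74·0.551 + 0.22·0.694 + 0.04·0.412 = 0.40774 + 0.15268 + 0.01648 = 0.5769
P(G|II) = 0.39·0.491 + 0.25·0.672 + 0.36·0.649 = 0.19149 + 0.168 + 0.23364 = 0.59313
P(G|III) = 0.13·0.708 + 0.42·0.917 + 0.45·0.671 = 0.09204 + 0.38514 + 0.30195 = 0.77913
Then overall,
P(G) = 0.27·0.5769 + 0.48·0.59313 + 0.25·0.77913
      = 0.155763 + 0.2847024 + 0.1947825 = 0.6352479

P(G) ≈ 0.6352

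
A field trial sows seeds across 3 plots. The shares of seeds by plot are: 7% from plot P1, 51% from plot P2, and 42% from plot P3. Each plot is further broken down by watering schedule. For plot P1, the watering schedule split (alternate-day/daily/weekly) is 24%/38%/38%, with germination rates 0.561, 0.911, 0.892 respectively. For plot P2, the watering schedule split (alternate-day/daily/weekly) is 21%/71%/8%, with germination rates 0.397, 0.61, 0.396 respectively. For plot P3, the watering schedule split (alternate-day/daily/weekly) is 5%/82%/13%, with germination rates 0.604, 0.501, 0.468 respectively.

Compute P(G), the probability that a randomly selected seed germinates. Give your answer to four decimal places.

P(G|P1) = 0.24·0.561 + 0.38·0.911 + 0.38·0.892 = 0.13464 + 0.34618 + 0.33896 = 0.81978
P(G|P2) = 0.21·0.397 + 0.71·0.61 + 0.08·0.396 = 0.08337 + 0.4331 + 0.03168 = 0.54815
P(G|P3) = 0.05·0.604 + 0.82·0.501 + 0.13·0.468 = 0.0302 + 0.41082 + 0.06084 = 0.50186
Then overall,
P(G) = 0.07·0.81978 + 0.51·0.54815 + 0.42·0.50186
      = 0.0573846 + 0.2795565 + 0.2107812 = 0.5477223

0.5477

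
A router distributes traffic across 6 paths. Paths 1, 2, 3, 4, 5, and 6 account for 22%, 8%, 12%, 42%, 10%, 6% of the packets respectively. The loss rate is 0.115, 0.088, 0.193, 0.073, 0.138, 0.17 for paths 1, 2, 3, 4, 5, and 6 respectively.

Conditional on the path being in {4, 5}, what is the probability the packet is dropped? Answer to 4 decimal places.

P(L|S) ≈ 0.0855

Let S = {4, 5}.
P(S) = 0.42 + 0.1 = 0.52.
P(L ∩ S) = 0.073·0.42 + 0.138·0.1 = 0.03066 + 0.0138 = 0.04446.
P(L | S) = 0.04446 / 0.52 = 0.085500…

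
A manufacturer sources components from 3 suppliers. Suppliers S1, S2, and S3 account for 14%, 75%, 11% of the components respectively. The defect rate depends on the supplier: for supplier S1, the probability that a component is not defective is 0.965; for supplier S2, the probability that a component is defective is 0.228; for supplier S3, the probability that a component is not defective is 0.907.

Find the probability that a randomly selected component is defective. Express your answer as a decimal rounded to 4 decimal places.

P(D|S1) = 1 − 0.965 = 0.035.
P(D|S3) = 1 − 0.907 = 0.093.
Summing over the partition,
P(D) = P(D|S1)·P(S1) + P(D|S2)·P(S2) + P(D|S3)·P(S3)
      = 0.035·0.14 + 0.228·0.75 + 0.093·0.11
      = 0.0049 + 0.171 + 0.01023 = 0.18613

0.1861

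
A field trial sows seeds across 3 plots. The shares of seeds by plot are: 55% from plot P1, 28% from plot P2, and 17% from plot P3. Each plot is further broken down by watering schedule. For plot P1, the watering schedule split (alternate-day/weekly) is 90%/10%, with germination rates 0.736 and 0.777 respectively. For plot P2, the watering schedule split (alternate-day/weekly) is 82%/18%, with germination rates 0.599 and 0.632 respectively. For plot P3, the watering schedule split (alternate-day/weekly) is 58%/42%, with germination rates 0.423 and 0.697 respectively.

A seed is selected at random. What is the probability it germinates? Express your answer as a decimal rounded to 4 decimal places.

0.6679

P(G|P1) = 0.9·0.736 + 0.1·0.777 = 0.6624 + 0.0777 = 0.7401
P(G|P2) = 0.82·0.599 + 0.18·0.632 = 0.49118 + 0.11376 = 0.60494
P(G|P3) = 0.58·0.423 + 0.42·0.697 = 0.24534 + 0.29274 = 0.53808
Then overall,
P(G) = 0.55·0.7401 + 0.28·0.60494 + 0.17·0.53808
      = 0.407055 + 0.1693832 + 0.0914736 = 0.6679118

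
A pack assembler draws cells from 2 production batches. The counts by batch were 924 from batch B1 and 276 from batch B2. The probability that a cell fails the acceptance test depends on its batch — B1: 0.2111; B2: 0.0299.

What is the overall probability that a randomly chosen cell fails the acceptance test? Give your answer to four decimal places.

0.1694

Total: 924 + 276 = 1200.
P(B1) = 924/1200 = 0.77. P(B2) = 276/1200 = 0.23.
P(F) = P(F|B1)·P(B1) + P(F|B2)·P(B2)
      = 0.2111·0.77 + 0.0299·0.23
      = 0.162547 + 0.006877 = 0.169424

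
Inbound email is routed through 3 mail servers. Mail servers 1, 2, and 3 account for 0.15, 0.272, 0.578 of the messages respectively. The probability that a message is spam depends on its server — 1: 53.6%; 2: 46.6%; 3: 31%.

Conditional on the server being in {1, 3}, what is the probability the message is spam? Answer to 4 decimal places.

0.3566

Let J = {1, 3}.
P(J) = 0.15 + 0.578 = 0.728.
P(S ∩ J) = 0.536·0.15 + 0.31·0.578 = 0.0804 + 0.17918 = 0.25958.
P(S | J) = 0.25958 / 0.728 = 0.356566…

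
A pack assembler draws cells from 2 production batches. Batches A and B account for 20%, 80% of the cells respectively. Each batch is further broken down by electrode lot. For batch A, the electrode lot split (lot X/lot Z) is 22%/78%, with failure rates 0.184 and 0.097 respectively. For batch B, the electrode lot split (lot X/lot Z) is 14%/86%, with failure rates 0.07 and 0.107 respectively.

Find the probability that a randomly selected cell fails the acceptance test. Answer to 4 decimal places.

P(F|A) = 0.22·0.184 + 0.78·0.097 = 0.04048 + 0.07566 = 0.11614
P(F|B) = 0.14·0.07 + 0.86·0.107 = 0.0098 + 0.09202 = 0.10182
Then overall,
P(F) = 0.2·0.11614 + 0.8·0.10182
      = 0.023228 + 0.081456 = 0.104684

P(F) ≈ 0.1047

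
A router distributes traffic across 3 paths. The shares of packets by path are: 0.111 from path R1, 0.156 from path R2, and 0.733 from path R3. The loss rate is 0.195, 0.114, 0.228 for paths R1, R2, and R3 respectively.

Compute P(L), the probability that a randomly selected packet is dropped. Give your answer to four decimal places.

P(L) ≈ 0.2066

Summing over the partition,
P(L) = P(L|R1)·P(R1) + P(L|R2)·P(R2) + P(L|R3)·P(R3)
      = 0.195·0.111 + 0.114·0.156 + 0.228·0.733
      = 0.021645 + 0.017784 + 0.167124 = 0.206553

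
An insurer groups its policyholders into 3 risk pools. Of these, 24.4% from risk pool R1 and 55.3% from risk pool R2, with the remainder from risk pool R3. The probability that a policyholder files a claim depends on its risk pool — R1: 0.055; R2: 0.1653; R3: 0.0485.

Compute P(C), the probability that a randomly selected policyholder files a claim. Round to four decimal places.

0.1147

P(R3) = 1 − (0.244 + 0.553) = 0.203.
P(C) = P(C|R1)·P(R1) + P(C|R2)·P(R2) + P(C|R3)·P(R3)
      = 0.055·0.244 + 0.1653·0.553 + 0.0485·0.203
      = 0.01342 + 0.0914109 + 0.0098455 = 0.1146764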